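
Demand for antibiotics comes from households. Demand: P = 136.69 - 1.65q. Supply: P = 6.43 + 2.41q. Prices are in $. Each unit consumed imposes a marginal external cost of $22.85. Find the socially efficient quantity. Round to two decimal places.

q* = 26.46

Social marginal benefit = demand − MEC = 113.84 - 1.65q.
Set SMB = MC: 113.84 - 1.65q = 6.43 + 2.41q → q* = 26.4557.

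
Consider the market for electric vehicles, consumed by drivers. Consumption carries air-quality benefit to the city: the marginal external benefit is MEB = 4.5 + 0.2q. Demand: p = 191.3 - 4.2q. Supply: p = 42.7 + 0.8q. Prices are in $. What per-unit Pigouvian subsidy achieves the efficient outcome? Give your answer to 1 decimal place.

subsidy = $10.9 per unit

Social marginal benefit = demand + MEB = 195.8 - 4.0q.
Set SMB = MC: 195.8 - 4.0q = 42.7 + 0.8q → q* = 31.8958.
The Pigouvian subsidy equals MEB at q*: 4.5 + 0.2×31.8958 = 10.8792.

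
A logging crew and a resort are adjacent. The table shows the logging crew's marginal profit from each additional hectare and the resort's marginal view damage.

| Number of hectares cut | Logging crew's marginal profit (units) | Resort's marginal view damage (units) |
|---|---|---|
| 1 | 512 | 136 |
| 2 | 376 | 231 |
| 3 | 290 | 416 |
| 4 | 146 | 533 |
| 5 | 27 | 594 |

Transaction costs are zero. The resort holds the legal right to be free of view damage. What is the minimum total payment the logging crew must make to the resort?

Efficient level: marginal profit ≥ marginal view damage through level 2, so k* = 2.
With the resort holding the right, the logging crew must at least compensate total damage at k*: 136 + 231 = 367.

367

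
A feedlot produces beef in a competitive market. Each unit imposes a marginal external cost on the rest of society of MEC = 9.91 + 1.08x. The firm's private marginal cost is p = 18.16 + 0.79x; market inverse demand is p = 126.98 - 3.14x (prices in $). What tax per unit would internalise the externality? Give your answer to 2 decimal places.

tax = $31.23 per unit

Social marginal cost = private MC + MEC = 28.07 + 1.87x.
Set SMC = demand: 28.07 + 1.87x = 126.98 - 3.14x → x* = 19.7425.
The Pigouvian tax equals MEC at x*: 9.91 + 1.08×19.7425 = 31.2319.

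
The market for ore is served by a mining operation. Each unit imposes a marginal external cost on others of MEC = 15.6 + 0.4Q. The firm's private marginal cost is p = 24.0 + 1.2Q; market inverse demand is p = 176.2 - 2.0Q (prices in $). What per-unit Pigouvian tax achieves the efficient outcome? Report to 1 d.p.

Social marginal cost = private MC + MEC = 39.6 + 1.6Q.
Set SMC = demand: 39.6 + 1.6Q = 176.2 - 2.0Q → Q* = 37.9444.
The Pigouvian tax equals MEC at Q*: 15.6 + 0.4×37.9444 = 30.7778.

tax = $30.8 per unit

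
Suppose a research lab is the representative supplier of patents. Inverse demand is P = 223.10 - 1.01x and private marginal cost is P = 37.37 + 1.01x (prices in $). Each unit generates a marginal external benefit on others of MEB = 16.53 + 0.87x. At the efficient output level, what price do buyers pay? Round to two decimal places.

P = $45.46

Social marginal cost = private MC − MEB = 20.84 + 0.14x.
Set SMC = demand: 20.84 + 0.14x = 223.10 - 1.01x → x* = 175.8783.
Consumer price on the demand curve at x*: 223.10 − 1.01×175.8783 = 45.4629.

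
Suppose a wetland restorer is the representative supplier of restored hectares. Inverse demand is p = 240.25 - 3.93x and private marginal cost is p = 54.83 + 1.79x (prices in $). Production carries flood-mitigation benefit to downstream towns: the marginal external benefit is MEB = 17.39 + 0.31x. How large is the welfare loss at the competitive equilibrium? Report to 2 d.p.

DWL = $69.58

Market equilibrium (private): 54.83 + 1.79x = 240.25 - 3.93x → x_m = 32.4161.
Social marginal cost = private MC − MEB = 37.44 + 1.48x.
Set SMC = demand: 37.44 + 1.48x = 240.25 - 3.93x → x* = 37.4880.
The welfare-loss triangle has base |x_m − x*| and height MEB(x_m) (the vertical gap between SMC and demand is zero at x* and MEB at x_m).
DWL = ½ × 5.0719 × 27.4390 = 69.5839.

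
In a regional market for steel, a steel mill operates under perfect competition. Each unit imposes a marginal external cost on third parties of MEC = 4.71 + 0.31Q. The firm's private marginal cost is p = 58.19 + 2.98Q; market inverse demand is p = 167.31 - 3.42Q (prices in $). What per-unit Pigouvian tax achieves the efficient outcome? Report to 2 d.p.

tax = $9.53 per unit

Social marginal cost = private MC + MEC = 62.90 + 3.29Q.
Set SMC = demand: 62.90 + 3.29Q = 167.31 - 3.42Q → Q* = 15.5604.
The Pigouvian tax equals MEC at Q*: 4.71 + 0.31×15.5604 = 9.5337.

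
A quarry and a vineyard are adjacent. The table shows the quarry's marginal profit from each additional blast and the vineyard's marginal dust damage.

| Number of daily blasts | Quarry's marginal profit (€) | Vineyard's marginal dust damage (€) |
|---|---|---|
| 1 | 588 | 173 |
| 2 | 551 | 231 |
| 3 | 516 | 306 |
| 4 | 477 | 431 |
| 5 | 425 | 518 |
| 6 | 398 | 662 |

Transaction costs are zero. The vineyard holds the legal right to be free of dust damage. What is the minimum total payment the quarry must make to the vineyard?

Efficient level: marginal profit ≥ marginal dust damage through level 4, so k* = 4.
With the vineyard holding the right, the quarry must at least compensate total damage at k*: 173 + 231 + 306 + 431 = 1141.

€1141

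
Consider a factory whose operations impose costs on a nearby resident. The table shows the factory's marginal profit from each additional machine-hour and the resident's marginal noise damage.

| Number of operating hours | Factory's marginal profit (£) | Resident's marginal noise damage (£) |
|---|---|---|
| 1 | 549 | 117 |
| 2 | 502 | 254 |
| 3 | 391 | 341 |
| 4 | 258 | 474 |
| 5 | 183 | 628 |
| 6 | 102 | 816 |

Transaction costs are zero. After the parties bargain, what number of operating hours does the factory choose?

3

Bargaining reaches the level where marginal profit last exceeds marginal noise damage.
That holds through level 3 (391 ≥ 341) but not at 4 (258 < 474).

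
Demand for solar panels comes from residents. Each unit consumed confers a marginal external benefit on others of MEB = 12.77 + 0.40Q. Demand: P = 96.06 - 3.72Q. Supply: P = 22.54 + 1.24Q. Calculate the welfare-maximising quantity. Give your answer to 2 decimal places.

Social marginal benefit = demand + MEB = 108.83 - 3.32Q.
Set SMB = MC: 108.83 - 3.32Q = 22.54 + 1.24Q → Q* = 18.9232.

Q* = 18.92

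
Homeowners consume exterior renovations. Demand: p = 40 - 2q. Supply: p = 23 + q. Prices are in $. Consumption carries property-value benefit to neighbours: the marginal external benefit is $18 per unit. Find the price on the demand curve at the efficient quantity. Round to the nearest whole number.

P = $17

Social marginal benefit = demand + MEB = 58 - 2q.
Set SMB = MC: 58 - 2q = 23 + q → q* = 11.6667.
Consumer price on the demand curve at q*: 40 − 2×11.6667 = 16.6666.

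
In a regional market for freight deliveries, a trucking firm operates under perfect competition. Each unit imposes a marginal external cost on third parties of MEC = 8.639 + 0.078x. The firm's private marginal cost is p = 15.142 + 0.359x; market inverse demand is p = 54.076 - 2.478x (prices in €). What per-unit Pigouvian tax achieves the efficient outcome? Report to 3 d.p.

tax = €9.450 per unit

Social marginal cost = private MC + MEC = 23.781 + 0.437x.
Set SMC = demand: 23.781 + 0.437x = 54.076 - 2.478x → x* = 10.3928.
The Pigouvian tax equals MEC at x*: 8.639 + 0.078×10.3928 = 9.4496.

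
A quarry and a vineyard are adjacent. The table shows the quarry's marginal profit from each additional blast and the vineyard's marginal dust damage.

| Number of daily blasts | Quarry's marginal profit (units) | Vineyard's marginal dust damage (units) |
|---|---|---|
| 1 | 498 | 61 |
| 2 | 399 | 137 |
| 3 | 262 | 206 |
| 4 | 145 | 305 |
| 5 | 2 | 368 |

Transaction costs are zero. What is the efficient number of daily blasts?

Bargaining reaches the level where marginal profit last exceeds marginal dust damage.
That holds through level 3 (262 ≥ 206) but not at 4 (145 < 305).

3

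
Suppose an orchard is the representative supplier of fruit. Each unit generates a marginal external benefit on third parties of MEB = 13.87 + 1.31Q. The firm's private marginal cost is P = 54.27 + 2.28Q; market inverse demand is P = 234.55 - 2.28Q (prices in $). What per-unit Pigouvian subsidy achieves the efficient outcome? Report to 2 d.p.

Social marginal cost = private MC − MEB = 40.40 + 0.97Q.
Set SMC = demand: 40.40 + 0.97Q = 234.55 - 2.28Q → Q* = 59.7385.
The Pigouvian subsidy equals MEB at Q*: 13.87 + 1.31×59.7385 = 92.1274.

subsidy = $92.13 per unit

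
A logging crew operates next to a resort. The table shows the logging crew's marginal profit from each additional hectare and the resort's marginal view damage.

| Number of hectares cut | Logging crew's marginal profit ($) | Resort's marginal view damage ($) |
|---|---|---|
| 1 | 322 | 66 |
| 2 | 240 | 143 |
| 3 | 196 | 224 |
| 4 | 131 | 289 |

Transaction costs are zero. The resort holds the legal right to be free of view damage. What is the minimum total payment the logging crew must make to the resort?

Efficient level: marginal profit ≥ marginal view damage through level 2, so k* = 2.
With the resort holding the right, the logging crew must at least compensate total damage at k*: 66 + 143 = 209.

$209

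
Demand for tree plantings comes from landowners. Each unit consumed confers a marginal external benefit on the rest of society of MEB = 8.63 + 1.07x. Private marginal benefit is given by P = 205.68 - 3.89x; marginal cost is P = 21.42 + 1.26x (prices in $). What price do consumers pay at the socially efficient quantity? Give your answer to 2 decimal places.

P = $21.77

Social marginal benefit = demand + MEB = 214.31 - 2.82x.
Set SMB = MC: 214.31 - 2.82x = 21.42 + 1.26x → x* = 47.2770.
Consumer price on the demand curve at x*: 205.68 − 3.89×47.2770 = 21.7725.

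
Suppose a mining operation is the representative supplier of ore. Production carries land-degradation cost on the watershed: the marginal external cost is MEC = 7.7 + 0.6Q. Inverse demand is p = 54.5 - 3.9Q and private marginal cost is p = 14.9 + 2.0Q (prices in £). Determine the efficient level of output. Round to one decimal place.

Q* = 4.9

Social marginal cost = private MC + MEC = 22.6 + 2.6Q.
Set SMC = demand: 22.6 + 2.6Q = 54.5 - 3.9Q → Q* = 4.9077.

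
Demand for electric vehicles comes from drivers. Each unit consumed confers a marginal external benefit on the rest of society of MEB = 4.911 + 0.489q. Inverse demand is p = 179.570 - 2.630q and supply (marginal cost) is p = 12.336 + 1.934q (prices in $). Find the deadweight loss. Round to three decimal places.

DWL = $63.946

Market equilibrium (private): 12.336 + 1.934q = 179.570 - 2.630q → q_m = 36.6420.
Social marginal benefit = demand + MEB = 184.481 - 2.141q.
Set SMB = MC: 184.481 - 2.141q = 12.336 + 1.934q → q* = 42.2442.
The welfare-loss triangle has base |q_m − q*| and height MEB(q_m) (the vertical gap between SMB and MC is zero at q* and MEB at q_m).
DWL = ½ × 5.6022 × 22.8289 = 63.9460.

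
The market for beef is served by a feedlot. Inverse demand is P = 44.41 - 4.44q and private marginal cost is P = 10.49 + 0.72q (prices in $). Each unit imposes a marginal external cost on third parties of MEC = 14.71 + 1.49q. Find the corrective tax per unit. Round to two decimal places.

Social marginal cost = private MC + MEC = 25.20 + 2.21q.
Set SMC = demand: 25.20 + 2.21q = 44.41 - 4.44q → q* = 2.8887.
The Pigouvian tax equals MEC at q*: 14.71 + 1.49×2.8887 = 19.0142.

tax = $19.01 per unit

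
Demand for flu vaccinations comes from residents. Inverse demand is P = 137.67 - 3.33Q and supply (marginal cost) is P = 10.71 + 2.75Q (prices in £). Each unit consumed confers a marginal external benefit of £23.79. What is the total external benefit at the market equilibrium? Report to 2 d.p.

Market equilibrium (private): 10.71 + 2.75Q = 137.67 - 3.33Q → Q_m = 20.8816.
Total external benefit = MEB × Q_m = 23.79 × 20.8816 = 496.7733.

£496.77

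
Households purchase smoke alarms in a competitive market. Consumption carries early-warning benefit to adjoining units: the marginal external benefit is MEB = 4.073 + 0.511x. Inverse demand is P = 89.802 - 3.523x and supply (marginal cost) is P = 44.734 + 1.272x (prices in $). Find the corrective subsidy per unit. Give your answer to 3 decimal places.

subsidy = $9.935 per unit

Social marginal benefit = demand + MEB = 93.875 - 3.012x.
Set SMB = MC: 93.875 - 3.012x = 44.734 + 1.272x → x* = 11.4708.
The Pigouvian subsidy equals MEB at x*: 4.073 + 0.511×11.4708 = 9.9346.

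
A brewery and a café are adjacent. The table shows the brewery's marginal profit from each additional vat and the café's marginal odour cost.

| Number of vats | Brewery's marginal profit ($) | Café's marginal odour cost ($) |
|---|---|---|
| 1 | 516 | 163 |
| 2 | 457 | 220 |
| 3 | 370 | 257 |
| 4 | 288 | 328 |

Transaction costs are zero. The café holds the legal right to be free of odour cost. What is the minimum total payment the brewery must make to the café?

Efficient level: marginal profit ≥ marginal odour cost through level 3, so k* = 3.
With the café holding the right, the brewery must at least compensate total damage at k*: 163 + 220 + 257 = 640.

$640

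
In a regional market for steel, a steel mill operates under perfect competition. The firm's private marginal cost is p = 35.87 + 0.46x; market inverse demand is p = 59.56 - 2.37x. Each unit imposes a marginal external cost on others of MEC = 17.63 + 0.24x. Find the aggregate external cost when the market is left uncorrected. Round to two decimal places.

Market equilibrium (private): 35.87 + 0.46x = 59.56 - 2.37x → x_m = 8.3710.
Total external cost = ∫₀^{x_m} (17.63 + 0.24x) dx = 17.63×8.3710 + ½×0.24×8.3710² = 155.9896.

155.99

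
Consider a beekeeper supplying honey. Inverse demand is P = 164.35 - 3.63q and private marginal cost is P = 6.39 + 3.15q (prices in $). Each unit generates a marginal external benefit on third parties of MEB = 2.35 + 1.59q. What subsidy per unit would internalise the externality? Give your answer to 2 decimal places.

Social marginal cost = private MC − MEB = 4.04 + 1.56q.
Set SMC = demand: 4.04 + 1.56q = 164.35 - 3.63q → q* = 30.8882.
The Pigouvian subsidy equals MEB at q*: 2.35 + 1.59×30.8882 = 51.4622.

subsidy = $51.46 per unit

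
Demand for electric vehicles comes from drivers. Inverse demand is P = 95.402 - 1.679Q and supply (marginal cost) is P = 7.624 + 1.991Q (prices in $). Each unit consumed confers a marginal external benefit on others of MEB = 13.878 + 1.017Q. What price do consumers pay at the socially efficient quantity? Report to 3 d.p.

P = $31.067

Social marginal benefit = demand + MEB = 109.280 - 0.662Q.
Set SMB = MC: 109.280 - 0.662Q = 7.624 + 1.991Q → Q* = 38.3174.
Consumer price on the demand curve at Q*: 95.402 − 1.679×38.3174 = 31.0671.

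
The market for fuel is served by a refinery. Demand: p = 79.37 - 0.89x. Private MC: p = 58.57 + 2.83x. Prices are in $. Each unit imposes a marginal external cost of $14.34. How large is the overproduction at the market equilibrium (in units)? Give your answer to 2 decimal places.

3.85 units

Market equilibrium (private): 58.57 + 2.83x = 79.37 - 0.89x → x_m = 5.5914.
Social marginal cost = private MC + MEC = 72.91 + 2.83x.
Set SMC = demand: 72.91 + 2.83x = 79.37 - 0.89x → x* = 1.7366.
Gap = |5.5914 − 1.7366| = 3.8548.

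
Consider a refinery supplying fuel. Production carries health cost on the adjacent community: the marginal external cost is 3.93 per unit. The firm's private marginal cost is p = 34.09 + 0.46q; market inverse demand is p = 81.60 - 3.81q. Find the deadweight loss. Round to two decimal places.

Market equilibrium (private): 34.09 + 0.46q = 81.60 - 3.81q → q_m = 11.1265.
Social marginal cost = private MC + MEC = 38.02 + 0.46q.
Set SMC = demand: 38.02 + 0.46q = 81.60 - 3.81q → q* = 10.2061.
Between q* and q_m the wedge SMC − demand runs linearly from 0 to MEC(q_m), so the loss is a triangle.
DWL = ½ × 0.9204 × 3.9300 = 1.8086.

DWL = 1.81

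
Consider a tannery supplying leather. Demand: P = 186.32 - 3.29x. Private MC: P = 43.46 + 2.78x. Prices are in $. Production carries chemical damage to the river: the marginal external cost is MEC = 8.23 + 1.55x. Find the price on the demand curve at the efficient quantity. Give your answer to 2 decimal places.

Social marginal cost = private MC + MEC = 51.69 + 4.33x.
Set SMC = demand: 51.69 + 4.33x = 186.32 - 3.29x → x* = 17.6680.
Consumer price on the demand curve at x*: 186.32 − 3.29×17.6680 = 128.1923.

P = $128.19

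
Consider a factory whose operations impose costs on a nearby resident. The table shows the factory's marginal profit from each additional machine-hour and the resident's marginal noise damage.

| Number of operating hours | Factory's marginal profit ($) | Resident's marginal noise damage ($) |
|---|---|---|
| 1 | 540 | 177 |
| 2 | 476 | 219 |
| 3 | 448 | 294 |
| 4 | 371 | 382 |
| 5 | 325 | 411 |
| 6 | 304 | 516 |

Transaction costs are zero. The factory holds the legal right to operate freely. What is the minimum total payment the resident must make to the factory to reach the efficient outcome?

Left alone the factory would choose level 6 (marginal profit stays positive).
Efficient level: k* = 3 (marginal profit ≥ marginal noise damage through 3).
The resident must at least cover the factory's forgone profit from cutting 6→3: 371 + 325 + 304 = 1000.

$1000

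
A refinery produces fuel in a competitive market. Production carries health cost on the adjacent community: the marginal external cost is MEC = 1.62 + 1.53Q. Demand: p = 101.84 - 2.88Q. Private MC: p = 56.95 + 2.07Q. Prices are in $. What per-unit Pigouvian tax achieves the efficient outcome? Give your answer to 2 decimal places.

Social marginal cost = private MC + MEC = 58.57 + 3.60Q.
Set SMC = demand: 58.57 + 3.60Q = 101.84 - 2.88Q → Q* = 6.6775.
The Pigouvian tax equals MEC at Q*: 1.62 + 1.53×6.6775 = 11.8366.

tax = $11.84 per unit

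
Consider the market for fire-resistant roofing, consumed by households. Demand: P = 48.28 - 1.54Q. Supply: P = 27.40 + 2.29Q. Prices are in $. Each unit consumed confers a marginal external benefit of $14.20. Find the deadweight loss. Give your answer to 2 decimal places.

Market equilibrium (private): 27.40 + 2.29Q = 48.28 - 1.54Q → Q_m = 5.4517.
Social marginal benefit = demand + MEB = 62.48 - 1.54Q.
Set SMB = MC: 62.48 - 1.54Q = 27.40 + 2.29Q → Q* = 9.1593.
The welfare-loss triangle has base |Q_m − Q*| and height MEB(Q_m) (the vertical gap between SMB and MC is zero at Q* and MEB at Q_m).
DWL = ½ × 3.7076 × 14.2000 = 26.3240.

DWL = $26.32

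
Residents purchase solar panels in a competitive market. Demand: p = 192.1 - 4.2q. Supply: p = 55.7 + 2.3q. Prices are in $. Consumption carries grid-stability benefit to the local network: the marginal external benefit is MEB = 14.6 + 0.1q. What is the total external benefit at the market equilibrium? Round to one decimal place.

$328.4

Market equilibrium (private): 55.7 + 2.3q = 192.1 - 4.2q → q_m = 20.9846.
Total external benefit = ∫₀^{q_m} (14.6 + 0.1q) dq = 14.6×20.9846 + ½×0.1×20.9846² = 328.3928.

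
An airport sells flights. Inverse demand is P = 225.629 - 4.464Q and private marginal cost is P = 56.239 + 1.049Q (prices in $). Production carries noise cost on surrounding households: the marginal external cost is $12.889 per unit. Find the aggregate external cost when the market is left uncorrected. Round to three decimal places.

$396.022

Market equilibrium (private): 56.239 + 1.049Q = 225.629 - 4.464Q → Q_m = 30.7256.
Total external cost = MEC × Q_m = 12.889 × 30.7256 = 396.0223.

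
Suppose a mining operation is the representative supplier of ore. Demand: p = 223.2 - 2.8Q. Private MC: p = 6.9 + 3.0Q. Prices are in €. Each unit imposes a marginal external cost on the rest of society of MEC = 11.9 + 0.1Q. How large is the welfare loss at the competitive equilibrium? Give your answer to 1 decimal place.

DWL = €20.7

Market equilibrium (private): 6.9 + 3.0Q = 223.2 - 2.8Q → Q_m = 37.2931.
Social marginal cost = private MC + MEC = 18.8 + 3.1Q.
Set SMC = demand: 18.8 + 3.1Q = 223.2 - 2.8Q → Q* = 34.6441.
Between Q* and Q_m the wedge SMC − demand runs linearly from 0 to MEC(Q_m), so the loss is a triangle.
DWL = ½ × 2.6490 × 15.6293 = 20.7010.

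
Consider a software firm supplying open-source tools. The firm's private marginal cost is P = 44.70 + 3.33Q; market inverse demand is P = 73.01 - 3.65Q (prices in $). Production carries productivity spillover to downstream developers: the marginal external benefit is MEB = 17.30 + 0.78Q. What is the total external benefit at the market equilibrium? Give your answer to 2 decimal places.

Market equilibrium (private): 44.70 + 3.33Q = 73.01 - 3.65Q → Q_m = 4.0559.
Total external benefit = ∫₀^{Q_m} (17.30 + 0.78Q) dQ = 17.30×4.0559 + ½×0.78×4.0559² = 76.5827.

$76.58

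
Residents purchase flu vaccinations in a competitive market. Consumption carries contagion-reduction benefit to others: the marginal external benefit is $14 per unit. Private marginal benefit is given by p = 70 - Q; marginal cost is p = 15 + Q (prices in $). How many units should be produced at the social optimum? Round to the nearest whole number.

Social marginal benefit = demand + MEB = 84 - Q.
Set SMB = MC: 84 - Q = 15 + Q → Q* = 34.5000.

Q* = 35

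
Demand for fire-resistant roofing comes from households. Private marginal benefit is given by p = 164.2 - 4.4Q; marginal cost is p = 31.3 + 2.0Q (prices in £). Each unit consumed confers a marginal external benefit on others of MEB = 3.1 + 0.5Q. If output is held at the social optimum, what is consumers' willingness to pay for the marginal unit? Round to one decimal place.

Social marginal benefit = demand + MEB = 167.3 - 3.9Q.
Set SMB = MC: 167.3 - 3.9Q = 31.3 + 2.0Q → Q* = 23.0508.
Consumer price on the demand curve at Q*: 164.2 − 4.4×23.0508 = 62.7765.

P = £62.8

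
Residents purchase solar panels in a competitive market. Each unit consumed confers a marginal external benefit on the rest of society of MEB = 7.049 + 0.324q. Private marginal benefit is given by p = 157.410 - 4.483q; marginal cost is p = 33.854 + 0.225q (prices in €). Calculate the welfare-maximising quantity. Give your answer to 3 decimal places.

q* = 29.791

Social marginal benefit = demand + MEB = 164.459 - 4.159q.
Set SMB = MC: 164.459 - 4.159q = 33.854 + 0.225q → q* = 29.7913.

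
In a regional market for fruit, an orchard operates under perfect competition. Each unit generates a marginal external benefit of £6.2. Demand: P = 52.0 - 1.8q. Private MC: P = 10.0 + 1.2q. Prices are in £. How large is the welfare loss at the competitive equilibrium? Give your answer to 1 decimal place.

DWL = £6.4

Market equilibrium (private): 10.0 + 1.2q = 52.0 - 1.8q → q_m = 14.0000.
Social marginal cost = private MC − MEB = 3.8 + 1.2q.
Set SMC = demand: 3.8 + 1.2q = 52.0 - 1.8q → q* = 16.0667.
The loss is the area between SMC and demand from q* to q_m; with linear curves that's a triangle of height MEB(q_m).
DWL = ½ × 2.0667 × 6.2000 = 6.4068.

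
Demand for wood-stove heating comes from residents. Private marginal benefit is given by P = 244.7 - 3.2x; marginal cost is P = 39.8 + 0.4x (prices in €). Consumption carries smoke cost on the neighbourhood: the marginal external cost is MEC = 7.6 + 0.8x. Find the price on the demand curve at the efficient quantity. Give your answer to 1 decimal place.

P = €101.2

Social marginal benefit = demand − MEC = 237.1 - 4.0x.
Set SMB = MC: 237.1 - 4.0x = 39.8 + 0.4x → x* = 44.8409.
Consumer price on the demand curve at x*: 244.7 − 3.2×44.8409 = 101.2091.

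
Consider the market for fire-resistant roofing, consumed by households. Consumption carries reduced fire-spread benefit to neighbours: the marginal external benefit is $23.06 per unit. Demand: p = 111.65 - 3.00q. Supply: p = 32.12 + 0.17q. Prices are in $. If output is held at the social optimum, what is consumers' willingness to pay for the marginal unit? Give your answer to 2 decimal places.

Social marginal benefit = demand + MEB = 134.71 - 3.00q.
Set SMB = MC: 134.71 - 3.00q = 32.12 + 0.17q → q* = 32.3628.
Consumer price on the demand curve at q*: 111.65 − 3.00×32.3628 = 14.5616.

P = $14.56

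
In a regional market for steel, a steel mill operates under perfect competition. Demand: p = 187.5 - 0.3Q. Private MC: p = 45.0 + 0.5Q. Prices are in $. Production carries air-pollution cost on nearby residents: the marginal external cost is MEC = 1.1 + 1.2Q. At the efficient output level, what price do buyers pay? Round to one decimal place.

P = $166.3

Social marginal cost = private MC + MEC = 46.1 + 1.7Q.
Set SMC = demand: 46.1 + 1.7Q = 187.5 - 0.3Q → Q* = 70.7000.
Consumer price on the demand curve at Q*: 187.5 − 0.3×70.7000 = 166.2900.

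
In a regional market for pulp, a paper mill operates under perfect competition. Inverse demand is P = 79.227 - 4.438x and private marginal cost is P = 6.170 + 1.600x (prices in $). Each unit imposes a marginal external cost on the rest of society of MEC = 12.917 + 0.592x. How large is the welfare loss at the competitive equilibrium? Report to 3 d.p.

Market equilibrium (private): 6.170 + 1.600x = 79.227 - 4.438x → x_m = 12.0995.
Social marginal cost = private MC + MEC = 19.087 + 2.192x.
Set SMC = demand: 19.087 + 2.192x = 79.227 - 4.438x → x* = 9.0709.
Height of the DWL triangle at x_m is SMC(x_m) − demand(x_m) = MEC(x_m) = 20.0799.
DWL = ½ × 3.0286 × 20.0799 = 30.4070.

DWL = $30.407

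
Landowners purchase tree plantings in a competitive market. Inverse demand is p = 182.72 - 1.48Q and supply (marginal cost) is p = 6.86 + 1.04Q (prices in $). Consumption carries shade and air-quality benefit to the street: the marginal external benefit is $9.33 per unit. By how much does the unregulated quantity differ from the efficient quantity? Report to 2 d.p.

Market equilibrium (private): 6.86 + 1.04Q = 182.72 - 1.48Q → Q_m = 69.7857.
Social marginal benefit = demand + MEB = 192.05 - 1.48Q.
Set SMB = MC: 192.05 - 1.48Q = 6.86 + 1.04Q → Q* = 73.4881.
Gap = |69.7857 − 73.4881| = 3.7024.

3.70 units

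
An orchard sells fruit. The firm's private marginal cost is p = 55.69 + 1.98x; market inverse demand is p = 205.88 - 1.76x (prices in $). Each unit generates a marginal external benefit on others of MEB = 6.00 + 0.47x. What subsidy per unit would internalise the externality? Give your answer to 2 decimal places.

Social marginal cost = private MC − MEB = 49.69 + 1.51x.
Set SMC = demand: 49.69 + 1.51x = 205.88 - 1.76x → x* = 47.7645.
The Pigouvian subsidy equals MEB at x*: 6.00 + 0.47×47.7645 = 28.4493.

subsidy = $28.45 per unit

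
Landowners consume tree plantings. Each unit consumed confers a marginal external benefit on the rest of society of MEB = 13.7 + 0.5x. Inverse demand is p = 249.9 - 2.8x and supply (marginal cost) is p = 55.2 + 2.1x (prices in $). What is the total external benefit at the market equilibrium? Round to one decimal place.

$939.1

Market equilibrium (private): 55.2 + 2.1x = 249.9 - 2.8x → x_m = 39.7347.
Total external benefit = ∫₀^{x_m} (13.7 + 0.5x) dx = 13.7×39.7347 + ½×0.5×39.7347² = 939.0770.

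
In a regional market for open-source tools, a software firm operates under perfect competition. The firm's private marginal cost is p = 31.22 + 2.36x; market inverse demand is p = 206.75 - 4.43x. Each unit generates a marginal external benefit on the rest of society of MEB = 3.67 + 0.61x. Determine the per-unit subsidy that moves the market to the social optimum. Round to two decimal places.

subsidy = 21.36 per unit

Social marginal cost = private MC − MEB = 27.55 + 1.75x.
Set SMC = demand: 27.55 + 1.75x = 206.75 - 4.43x → x* = 28.9968.
The Pigouvian subsidy equals MEB at x*: 3.67 + 0.61×28.9968 = 21.3580.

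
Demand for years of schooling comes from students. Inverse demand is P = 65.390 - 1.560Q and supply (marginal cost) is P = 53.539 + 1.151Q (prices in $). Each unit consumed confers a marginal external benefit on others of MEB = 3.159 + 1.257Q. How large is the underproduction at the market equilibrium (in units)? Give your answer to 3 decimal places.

Market equilibrium (private): 53.539 + 1.151Q = 65.390 - 1.560Q → Q_m = 4.3714.
Social marginal benefit = demand + MEB = 68.549 - 0.303Q.
Set SMB = MC: 68.549 - 0.303Q = 53.539 + 1.151Q → Q* = 10.3232.
Gap = |4.3714 − 10.3232| = 5.9518.

5.952 units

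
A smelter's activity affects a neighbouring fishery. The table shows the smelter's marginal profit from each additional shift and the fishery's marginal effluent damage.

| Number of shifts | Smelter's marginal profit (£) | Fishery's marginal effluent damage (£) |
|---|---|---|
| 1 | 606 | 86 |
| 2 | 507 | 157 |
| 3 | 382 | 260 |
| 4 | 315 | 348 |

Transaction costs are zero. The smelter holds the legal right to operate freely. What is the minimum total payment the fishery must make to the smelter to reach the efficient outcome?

£315

Left alone the smelter would choose level 4 (marginal profit stays positive).
Efficient level: k* = 3 (marginal profit ≥ marginal effluent damage through 3).
The fishery must at least cover the smelter's forgone profit from cutting 4→3: 315 = 315.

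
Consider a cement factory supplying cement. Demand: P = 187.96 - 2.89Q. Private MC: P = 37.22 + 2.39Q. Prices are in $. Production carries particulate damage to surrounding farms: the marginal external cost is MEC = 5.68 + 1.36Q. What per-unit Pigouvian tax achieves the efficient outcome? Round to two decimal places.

tax = $35.39 per unit

Social marginal cost = private MC + MEC = 42.90 + 3.75Q.
Set SMC = demand: 42.90 + 3.75Q = 187.96 - 2.89Q → Q* = 21.8464.
The Pigouvian tax equals MEC at Q*: 5.68 + 1.36×21.8464 = 35.3911.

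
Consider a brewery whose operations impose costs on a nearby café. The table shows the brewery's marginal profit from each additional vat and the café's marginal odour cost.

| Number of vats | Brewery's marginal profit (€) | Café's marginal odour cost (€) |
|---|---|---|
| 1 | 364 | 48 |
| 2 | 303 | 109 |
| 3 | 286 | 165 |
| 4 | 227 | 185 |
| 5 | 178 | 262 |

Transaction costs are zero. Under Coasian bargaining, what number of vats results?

Bargaining reaches the level where marginal profit last exceeds marginal odour cost.
That holds through level 4 (227 ≥ 185) but not at 5 (178 < 262).

4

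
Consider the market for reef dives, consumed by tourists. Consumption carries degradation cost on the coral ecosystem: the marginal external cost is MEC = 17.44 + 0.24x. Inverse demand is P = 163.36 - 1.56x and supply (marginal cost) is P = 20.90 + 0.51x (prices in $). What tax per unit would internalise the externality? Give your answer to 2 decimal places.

Social marginal benefit = demand − MEC = 145.92 - 1.80x.
Set SMB = MC: 145.92 - 1.80x = 20.90 + 0.51x → x* = 54.1212.
The Pigouvian tax equals MEC at x*: 17.44 + 0.24×54.1212 = 30.4291.

tax = $30.43 per unit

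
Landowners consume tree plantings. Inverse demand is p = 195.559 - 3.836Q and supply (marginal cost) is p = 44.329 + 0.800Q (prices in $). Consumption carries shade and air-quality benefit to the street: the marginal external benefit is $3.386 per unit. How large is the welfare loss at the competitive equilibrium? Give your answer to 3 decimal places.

Market equilibrium (private): 44.329 + 0.800Q = 195.559 - 3.836Q → Q_m = 32.6208.
Social marginal benefit = demand + MEB = 198.945 - 3.836Q.
Set SMB = MC: 198.945 - 3.836Q = 44.329 + 0.800Q → Q* = 33.3512.
Between Q* and Q_m the wedge SMB − MC runs linearly from 0 to MEB(Q_m), so the loss is a triangle.
DWL = ½ × 0.7304 × 3.3860 = 1.2366.

DWL = $1.237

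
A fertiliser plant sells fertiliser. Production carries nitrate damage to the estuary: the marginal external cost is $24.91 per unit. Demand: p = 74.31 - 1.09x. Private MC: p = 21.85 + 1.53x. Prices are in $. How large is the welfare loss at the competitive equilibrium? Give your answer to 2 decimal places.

Market equilibrium (private): 21.85 + 1.53x = 74.31 - 1.09x → x_m = 20.0229.
Social marginal cost = private MC + MEC = 46.76 + 1.53x.
Set SMC = demand: 46.76 + 1.53x = 74.31 - 1.09x → x* = 10.5153.
Height of the DWL triangle at x_m is SMC(x_m) − demand(x_m) = MEC(x_m) = 24.9100.
DWL = ½ × 9.5076 × 24.9100 = 118.4172.

DWL = $118.42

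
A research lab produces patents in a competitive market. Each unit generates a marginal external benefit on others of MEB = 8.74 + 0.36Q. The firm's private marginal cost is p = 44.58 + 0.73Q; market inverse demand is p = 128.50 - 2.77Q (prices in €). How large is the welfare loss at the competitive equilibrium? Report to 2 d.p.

Market equilibrium (private): 44.58 + 0.73Q = 128.50 - 2.77Q → Q_m = 23.9771.
Social marginal cost = private MC − MEB = 35.84 + 0.37Q.
Set SMC = demand: 35.84 + 0.37Q = 128.50 - 2.77Q → Q* = 29.5096.
Height of the DWL triangle at Q_m is demand(Q_m) − SMC(Q_m) = MEB(Q_m) = 17.3718.
DWL = ½ × 5.5325 × 17.3718 = 48.0547.

DWL = €48.05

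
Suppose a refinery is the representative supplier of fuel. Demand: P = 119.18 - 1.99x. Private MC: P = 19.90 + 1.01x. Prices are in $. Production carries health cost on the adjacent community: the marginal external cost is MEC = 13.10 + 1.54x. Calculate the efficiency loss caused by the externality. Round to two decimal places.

Market equilibrium (private): 19.90 + 1.01x = 119.18 - 1.99x → x_m = 33.0933.
Social marginal cost = private MC + MEC = 33.00 + 2.55x.
Set SMC = demand: 33.00 + 2.55x = 119.18 - 1.99x → x* = 18.9824.
Between x* and x_m the wedge SMC − demand runs linearly from 0 to MEC(x_m), so the loss is a triangle.
DWL = ½ × 14.1109 × 64.0637 = 451.9982.

DWL = $452.00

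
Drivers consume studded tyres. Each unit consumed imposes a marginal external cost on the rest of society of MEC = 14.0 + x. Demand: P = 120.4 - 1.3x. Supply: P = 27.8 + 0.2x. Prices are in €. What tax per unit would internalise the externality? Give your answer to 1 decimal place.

tax = €45.4 per unit

Social marginal benefit = demand − MEC = 106.4 - 2.3x.
Set SMB = MC: 106.4 - 2.3x = 27.8 + 0.2x → x* = 31.4400.
The Pigouvian tax equals MEC at x*: 14.0 + 1.0×31.4400 = 45.4400.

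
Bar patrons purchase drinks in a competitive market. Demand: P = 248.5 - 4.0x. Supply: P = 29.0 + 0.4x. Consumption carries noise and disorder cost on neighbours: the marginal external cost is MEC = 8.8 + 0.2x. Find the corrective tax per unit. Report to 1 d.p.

tax = 18.0 per unit

Social marginal benefit = demand − MEC = 239.7 - 4.2x.
Set SMB = MC: 239.7 - 4.2x = 29.0 + 0.4x → x* = 45.8043.
The Pigouvian tax equals MEC at x*: 8.8 + 0.2×45.8043 = 17.9609.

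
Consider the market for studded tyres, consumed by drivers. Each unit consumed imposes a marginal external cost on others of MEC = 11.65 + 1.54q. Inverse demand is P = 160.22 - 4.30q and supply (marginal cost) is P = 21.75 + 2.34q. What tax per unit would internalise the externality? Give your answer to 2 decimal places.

tax = 35.53 per unit

Social marginal benefit = demand − MEC = 148.57 - 5.84q.
Set SMB = MC: 148.57 - 5.84q = 21.75 + 2.34q → q* = 15.5037.
The Pigouvian tax equals MEC at q*: 11.65 + 1.54×15.5037 = 35.5257.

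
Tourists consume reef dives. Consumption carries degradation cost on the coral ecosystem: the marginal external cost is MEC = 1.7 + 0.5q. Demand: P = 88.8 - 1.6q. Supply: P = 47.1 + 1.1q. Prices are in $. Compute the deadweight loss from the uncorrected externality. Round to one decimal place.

DWL = $13.9

Market equilibrium (private): 47.1 + 1.1q = 88.8 - 1.6q → q_m = 15.4444.
Social marginal benefit = demand − MEC = 87.1 - 2.1q.
Set SMB = MC: 87.1 - 2.1q = 47.1 + 1.1q → q* = 12.5000.
Height of the DWL triangle at q_m is MC(q_m) − SMB(q_m) = MEC(q_m) = 9.4222.
DWL = ½ × 2.9444 × 9.4222 = 13.8714.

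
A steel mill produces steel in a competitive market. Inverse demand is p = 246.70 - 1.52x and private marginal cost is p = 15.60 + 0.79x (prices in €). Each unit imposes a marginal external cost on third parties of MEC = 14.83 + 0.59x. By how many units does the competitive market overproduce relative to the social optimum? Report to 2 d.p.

Market equilibrium (private): 15.60 + 0.79x = 246.70 - 1.52x → x_m = 100.0433.
Social marginal cost = private MC + MEC = 30.43 + 1.38x.
Set SMC = demand: 30.43 + 1.38x = 246.70 - 1.52x → x* = 74.5759.
Gap = |100.0433 − 74.5759| = 25.4674.

25.47 units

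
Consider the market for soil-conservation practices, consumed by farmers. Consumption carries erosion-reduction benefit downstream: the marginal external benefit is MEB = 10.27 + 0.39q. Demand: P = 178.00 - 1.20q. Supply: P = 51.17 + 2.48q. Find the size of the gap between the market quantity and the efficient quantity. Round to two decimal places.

7.21 units

Market equilibrium (private): 51.17 + 2.48q = 178.00 - 1.20q → q_m = 34.4647.
Social marginal benefit = demand + MEB = 188.27 - 0.81q.
Set SMB = MC: 188.27 - 0.81q = 51.17 + 2.48q → q* = 41.6717.
Gap = |34.4647 − 41.6717| = 7.2070.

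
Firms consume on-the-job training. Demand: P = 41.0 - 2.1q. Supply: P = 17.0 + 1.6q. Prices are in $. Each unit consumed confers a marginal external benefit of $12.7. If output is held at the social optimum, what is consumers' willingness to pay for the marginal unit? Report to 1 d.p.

Social marginal benefit = demand + MEB = 53.7 - 2.1q.
Set SMB = MC: 53.7 - 2.1q = 17.0 + 1.6q → q* = 9.9189.
Consumer price on the demand curve at q*: 41.0 − 2.1×9.9189 = 20.1703.

P = $20.2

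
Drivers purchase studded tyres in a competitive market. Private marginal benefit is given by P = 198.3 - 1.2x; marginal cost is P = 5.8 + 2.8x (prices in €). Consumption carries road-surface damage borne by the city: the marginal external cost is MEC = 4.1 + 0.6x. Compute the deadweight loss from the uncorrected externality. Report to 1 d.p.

Market equilibrium (private): 5.8 + 2.8x = 198.3 - 1.2x → x_m = 48.1250.
Social marginal benefit = demand − MEC = 194.2 - 1.8x.
Set SMB = MC: 194.2 - 1.8x = 5.8 + 2.8x → x* = 40.9565.
Between x* and x_m the wedge MC − SMB runs linearly from 0 to MEC(x_m), so the loss is a triangle.
DWL = ½ × 7.1685 × 32.9750 = 118.1906.

DWL = €118.2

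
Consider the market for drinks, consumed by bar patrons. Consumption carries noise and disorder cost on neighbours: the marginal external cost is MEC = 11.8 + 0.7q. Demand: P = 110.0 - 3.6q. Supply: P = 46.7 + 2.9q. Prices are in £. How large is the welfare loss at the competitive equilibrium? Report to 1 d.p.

Market equilibrium (private): 46.7 + 2.9q = 110.0 - 3.6q → q_m = 9.7385.
Social marginal benefit = demand − MEC = 98.2 - 4.3q.
Set SMB = MC: 98.2 - 4.3q = 46.7 + 2.9q → q* = 7.1528.
Between q* and q_m the wedge MC − SMB runs linearly from 0 to MEC(q_m), so the loss is a triangle.
DWL = ½ × 2.5857 × 18.6169 = 24.0689.

DWL = £24.1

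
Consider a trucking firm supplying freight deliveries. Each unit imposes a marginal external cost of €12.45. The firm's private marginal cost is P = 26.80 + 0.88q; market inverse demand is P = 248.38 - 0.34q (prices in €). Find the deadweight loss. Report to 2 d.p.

Market equilibrium (private): 26.80 + 0.88q = 248.38 - 0.34q → q_m = 181.6230.
Social marginal cost = private MC + MEC = 39.25 + 0.88q.
Set SMC = demand: 39.25 + 0.88q = 248.38 - 0.34q → q* = 171.4180.
The loss is the area between SMC and demand from q* to q_m; with linear curves that's a triangle of height MEC(q_m).
DWL = ½ × 10.2050 × 12.4500 = 63.5261.

DWL = €63.53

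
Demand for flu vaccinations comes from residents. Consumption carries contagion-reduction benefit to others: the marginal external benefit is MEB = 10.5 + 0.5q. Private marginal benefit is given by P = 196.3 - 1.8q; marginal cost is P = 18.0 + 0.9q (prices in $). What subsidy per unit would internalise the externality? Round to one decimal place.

subsidy = $53.4 per unit

Social marginal benefit = demand + MEB = 206.8 - 1.3q.
Set SMB = MC: 206.8 - 1.3q = 18.0 + 0.9q → q* = 85.8182.
The Pigouvian subsidy equals MEB at q*: 10.5 + 0.5×85.8182 = 53.4091.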